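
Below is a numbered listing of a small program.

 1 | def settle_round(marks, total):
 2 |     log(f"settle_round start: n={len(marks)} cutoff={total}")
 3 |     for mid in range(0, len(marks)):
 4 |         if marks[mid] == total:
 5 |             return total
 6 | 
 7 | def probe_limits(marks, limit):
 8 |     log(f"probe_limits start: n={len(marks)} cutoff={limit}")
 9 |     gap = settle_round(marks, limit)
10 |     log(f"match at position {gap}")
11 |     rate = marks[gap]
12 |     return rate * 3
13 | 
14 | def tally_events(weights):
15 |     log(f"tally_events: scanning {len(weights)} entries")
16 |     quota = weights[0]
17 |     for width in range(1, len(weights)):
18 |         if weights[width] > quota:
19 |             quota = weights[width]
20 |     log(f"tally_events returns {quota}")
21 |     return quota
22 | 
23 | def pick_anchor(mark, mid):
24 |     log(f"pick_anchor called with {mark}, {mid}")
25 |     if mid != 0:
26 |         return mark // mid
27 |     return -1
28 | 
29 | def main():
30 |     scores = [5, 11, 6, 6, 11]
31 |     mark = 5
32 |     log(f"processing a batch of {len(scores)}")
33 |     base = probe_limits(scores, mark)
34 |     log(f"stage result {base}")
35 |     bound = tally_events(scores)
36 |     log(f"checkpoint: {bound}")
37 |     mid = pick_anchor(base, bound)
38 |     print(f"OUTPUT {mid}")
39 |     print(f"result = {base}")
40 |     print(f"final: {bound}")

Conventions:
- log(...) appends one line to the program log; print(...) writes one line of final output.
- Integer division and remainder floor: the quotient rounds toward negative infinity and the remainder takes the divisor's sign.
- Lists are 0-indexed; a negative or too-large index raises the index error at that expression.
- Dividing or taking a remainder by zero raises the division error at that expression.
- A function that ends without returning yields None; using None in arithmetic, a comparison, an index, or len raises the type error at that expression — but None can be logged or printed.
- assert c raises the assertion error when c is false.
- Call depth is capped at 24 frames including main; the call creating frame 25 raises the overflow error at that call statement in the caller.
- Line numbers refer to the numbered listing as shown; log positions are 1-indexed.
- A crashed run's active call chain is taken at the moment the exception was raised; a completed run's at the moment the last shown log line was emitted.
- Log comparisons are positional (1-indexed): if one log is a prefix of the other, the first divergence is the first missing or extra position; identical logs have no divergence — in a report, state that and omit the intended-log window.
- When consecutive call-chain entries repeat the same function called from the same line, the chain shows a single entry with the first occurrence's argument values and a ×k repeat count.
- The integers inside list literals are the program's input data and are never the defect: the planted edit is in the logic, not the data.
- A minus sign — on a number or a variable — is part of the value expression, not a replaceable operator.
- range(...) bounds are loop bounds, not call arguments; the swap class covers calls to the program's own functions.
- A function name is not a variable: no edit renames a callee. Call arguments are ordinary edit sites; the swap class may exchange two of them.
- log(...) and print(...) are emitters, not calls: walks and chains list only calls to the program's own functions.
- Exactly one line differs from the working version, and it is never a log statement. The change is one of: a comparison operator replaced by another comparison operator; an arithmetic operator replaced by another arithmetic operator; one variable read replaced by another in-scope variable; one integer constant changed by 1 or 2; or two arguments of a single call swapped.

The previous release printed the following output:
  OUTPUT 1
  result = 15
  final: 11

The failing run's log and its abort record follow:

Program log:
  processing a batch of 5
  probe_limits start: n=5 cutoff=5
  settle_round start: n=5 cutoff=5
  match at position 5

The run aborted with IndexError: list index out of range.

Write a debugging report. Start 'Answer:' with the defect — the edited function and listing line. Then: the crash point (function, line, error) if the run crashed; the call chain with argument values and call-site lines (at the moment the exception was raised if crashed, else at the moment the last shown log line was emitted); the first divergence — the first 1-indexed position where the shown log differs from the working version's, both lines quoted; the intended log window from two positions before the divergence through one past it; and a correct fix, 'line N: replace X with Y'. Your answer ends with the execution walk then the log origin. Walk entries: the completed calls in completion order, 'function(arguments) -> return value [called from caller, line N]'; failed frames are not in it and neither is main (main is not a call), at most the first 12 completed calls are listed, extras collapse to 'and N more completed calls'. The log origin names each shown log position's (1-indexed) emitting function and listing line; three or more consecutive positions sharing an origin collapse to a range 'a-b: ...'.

Answer: the defect is in settle_round at line 5.
Core observation: Position 4 is the first bad log line: 'match at position 5' should read 'match at position 0'.
Crash: probe_limits, line 11, IndexError.
Call chain: main -> probe_limits([5, 11, 6, 6, 11], 5) (called at line 33).
First divergence: position 4; shown 'match at position 5' vs intended 'match at position 0'.
Intended log window:
  2: probe_limits start: n=5 cutoff=5
  3: settle_round start: n=5 cutoff=5
  4: match at position 0
  5: stage result 15
Execution walk:
  settle_round([5, 11, 6, 6, 11], 5) -> 5  [called from probe_limits, line 9]
Log origins:
  1: emitted by main (line 32)
  2: emitted by probe_limits (line 8)
  3: emitted by settle_round (line 2)
  4: emitted by probe_limits (line 10)
A correct fix: line 5: replace `total` with `mid`.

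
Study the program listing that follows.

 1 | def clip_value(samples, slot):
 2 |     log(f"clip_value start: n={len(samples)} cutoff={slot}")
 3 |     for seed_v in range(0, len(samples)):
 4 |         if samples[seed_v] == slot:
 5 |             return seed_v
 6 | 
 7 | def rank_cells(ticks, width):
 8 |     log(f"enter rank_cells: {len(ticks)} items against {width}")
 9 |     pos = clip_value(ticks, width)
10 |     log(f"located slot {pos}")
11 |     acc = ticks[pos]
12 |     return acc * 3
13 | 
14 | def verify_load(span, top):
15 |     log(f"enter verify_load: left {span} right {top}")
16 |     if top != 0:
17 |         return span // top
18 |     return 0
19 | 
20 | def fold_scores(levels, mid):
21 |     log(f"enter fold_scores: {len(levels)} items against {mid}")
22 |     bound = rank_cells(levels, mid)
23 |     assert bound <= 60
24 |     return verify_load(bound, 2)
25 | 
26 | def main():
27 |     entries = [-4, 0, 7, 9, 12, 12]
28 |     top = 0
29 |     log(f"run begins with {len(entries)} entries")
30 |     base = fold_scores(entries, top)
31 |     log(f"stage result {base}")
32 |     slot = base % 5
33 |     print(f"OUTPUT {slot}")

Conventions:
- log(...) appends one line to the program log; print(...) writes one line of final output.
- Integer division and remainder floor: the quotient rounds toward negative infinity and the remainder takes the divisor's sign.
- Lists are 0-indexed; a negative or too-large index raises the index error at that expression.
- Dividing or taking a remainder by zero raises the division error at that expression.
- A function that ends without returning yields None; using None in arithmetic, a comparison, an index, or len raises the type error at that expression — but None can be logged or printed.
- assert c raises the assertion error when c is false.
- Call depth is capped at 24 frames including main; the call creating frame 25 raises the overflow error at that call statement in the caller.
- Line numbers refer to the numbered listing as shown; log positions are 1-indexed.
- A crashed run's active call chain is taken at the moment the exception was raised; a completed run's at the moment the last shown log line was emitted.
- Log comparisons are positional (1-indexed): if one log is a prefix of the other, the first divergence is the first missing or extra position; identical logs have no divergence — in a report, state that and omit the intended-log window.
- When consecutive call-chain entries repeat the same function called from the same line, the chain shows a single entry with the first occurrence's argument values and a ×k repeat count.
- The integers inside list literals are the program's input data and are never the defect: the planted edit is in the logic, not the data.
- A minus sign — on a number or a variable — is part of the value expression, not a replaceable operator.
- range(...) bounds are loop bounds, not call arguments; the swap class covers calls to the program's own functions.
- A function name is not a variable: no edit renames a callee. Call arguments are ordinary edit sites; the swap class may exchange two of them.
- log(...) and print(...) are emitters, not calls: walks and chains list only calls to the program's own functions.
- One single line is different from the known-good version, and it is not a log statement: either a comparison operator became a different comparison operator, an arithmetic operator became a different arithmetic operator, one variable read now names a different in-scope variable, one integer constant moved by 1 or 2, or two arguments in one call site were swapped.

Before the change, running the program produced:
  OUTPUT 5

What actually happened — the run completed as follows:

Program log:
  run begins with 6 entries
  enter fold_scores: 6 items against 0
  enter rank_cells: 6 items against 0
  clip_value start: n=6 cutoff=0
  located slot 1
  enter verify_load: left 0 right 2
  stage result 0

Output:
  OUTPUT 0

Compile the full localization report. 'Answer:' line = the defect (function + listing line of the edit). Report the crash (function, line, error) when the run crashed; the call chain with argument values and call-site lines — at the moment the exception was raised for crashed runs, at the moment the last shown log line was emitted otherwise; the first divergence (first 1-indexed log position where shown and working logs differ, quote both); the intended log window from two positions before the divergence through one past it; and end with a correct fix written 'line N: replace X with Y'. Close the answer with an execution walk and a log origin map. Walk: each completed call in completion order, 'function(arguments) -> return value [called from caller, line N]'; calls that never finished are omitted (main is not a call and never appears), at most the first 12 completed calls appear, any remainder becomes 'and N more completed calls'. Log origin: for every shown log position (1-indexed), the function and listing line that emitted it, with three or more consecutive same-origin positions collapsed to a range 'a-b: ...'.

Answer: the defect is in main at line 32.
Core observation: Every logged value matches the working version; the printed result is what differs.
Call chain: main.
First divergence: none (the log streams are identical).
Execution walk:
  clip_value([-4, 0, 7, 9, 12, 12], 0) -> 1  [called from rank_cells, line 9]
  rank_cells([-4, 0, 7, 9, 12, 12], 0) -> 0  [called from fold_scores, line 22]
  verify_load(0, 2) -> 0  [called from fold_scores, line 24]
  fold_scores([-4, 0, 7, 9, 12, 12], 0) -> 0  [called from main, line 30]
Log line origins:
  1: from main, line 29
  2: from fold_scores, line 21
  3: from rank_cells, line 8
  4: from clip_value, line 2
  5: from rank_cells, line 10
  6: from verify_load, line 15
  7: from main, line 31
A correct fix: line 32: replace `%` with `+`.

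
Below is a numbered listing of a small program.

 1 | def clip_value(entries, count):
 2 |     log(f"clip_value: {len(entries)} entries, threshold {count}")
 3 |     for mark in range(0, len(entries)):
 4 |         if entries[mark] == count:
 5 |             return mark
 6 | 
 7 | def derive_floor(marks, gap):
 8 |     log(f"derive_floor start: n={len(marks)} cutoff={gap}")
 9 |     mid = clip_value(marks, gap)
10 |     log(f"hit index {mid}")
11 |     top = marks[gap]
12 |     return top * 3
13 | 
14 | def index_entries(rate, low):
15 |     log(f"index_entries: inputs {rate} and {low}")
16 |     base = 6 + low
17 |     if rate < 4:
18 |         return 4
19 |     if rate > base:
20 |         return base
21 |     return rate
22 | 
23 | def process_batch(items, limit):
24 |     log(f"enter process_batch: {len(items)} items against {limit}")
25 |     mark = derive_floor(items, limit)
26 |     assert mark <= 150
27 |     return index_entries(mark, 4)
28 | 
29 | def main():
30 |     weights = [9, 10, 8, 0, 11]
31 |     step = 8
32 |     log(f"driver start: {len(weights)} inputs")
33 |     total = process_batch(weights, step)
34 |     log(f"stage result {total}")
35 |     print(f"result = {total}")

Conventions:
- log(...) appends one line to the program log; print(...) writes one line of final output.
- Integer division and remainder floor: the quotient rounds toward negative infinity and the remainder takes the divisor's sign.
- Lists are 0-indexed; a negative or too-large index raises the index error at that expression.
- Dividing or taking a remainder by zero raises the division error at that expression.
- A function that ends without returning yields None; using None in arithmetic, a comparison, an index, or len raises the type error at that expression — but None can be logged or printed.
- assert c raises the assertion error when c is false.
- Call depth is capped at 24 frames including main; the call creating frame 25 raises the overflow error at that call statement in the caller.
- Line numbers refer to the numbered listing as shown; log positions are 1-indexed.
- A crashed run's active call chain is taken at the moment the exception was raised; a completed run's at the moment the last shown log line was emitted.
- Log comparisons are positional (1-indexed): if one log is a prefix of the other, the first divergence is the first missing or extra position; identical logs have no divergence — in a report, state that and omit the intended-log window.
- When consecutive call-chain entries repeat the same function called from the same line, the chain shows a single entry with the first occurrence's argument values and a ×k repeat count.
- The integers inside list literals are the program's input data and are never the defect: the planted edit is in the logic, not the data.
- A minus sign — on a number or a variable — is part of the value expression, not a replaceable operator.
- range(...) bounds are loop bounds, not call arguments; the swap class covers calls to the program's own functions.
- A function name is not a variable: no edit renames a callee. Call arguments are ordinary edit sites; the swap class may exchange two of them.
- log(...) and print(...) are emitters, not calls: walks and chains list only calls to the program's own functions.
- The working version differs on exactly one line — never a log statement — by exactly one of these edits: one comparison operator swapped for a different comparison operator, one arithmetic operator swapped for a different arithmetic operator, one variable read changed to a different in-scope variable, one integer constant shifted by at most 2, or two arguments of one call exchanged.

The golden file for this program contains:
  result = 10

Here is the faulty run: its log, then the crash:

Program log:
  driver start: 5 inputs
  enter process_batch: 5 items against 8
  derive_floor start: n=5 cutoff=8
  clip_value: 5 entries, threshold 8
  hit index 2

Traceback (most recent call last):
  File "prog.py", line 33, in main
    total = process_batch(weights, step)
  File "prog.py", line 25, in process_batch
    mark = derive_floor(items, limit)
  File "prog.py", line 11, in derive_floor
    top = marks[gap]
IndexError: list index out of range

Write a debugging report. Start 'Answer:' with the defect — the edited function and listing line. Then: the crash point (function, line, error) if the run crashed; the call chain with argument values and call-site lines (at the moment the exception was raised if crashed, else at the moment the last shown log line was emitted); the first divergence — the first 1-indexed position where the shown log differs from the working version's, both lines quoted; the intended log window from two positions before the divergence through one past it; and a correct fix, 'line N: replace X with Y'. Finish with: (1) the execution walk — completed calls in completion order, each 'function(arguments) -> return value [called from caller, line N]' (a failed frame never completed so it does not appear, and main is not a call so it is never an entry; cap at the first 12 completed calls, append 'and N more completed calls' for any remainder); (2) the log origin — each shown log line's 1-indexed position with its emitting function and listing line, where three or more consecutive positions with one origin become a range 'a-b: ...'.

Answer: the defect is in derive_floor at line 11.
Key observation: A complete run would log 'index_entries: inputs 24 and 4' next, but this one stopped at 5 lines.
Crash: derive_floor, line 11, IndexError.
Call chain: main -> process_batch([9, 10, 8, 0, 11], 8) (called at line 33) -> derive_floor([9, 10, 8, 0, 11], 8) (called at line 25).
First divergence: position 6 — after 5 matching lines the faulty run goes silent; intended next line 'index_entries: inputs 24 and 4'.
Intended log window:
  4: clip_value: 5 entries, threshold 8
  5: hit index 2
  6: index_entries: inputs 24 and 4
  7: stage result 10
Execution walk:
  clip_value([9, 10, 8, 0, 11], 8) -> 2  [called from derive_floor, line 9]
Log line origins:
  1: from main, line 32
  2: from process_batch, line 24
  3: from derive_floor, line 8
  4: from clip_value, line 2
  5: from derive_floor, line 10
A correct fix: line 11: replace `gap` with `mid`.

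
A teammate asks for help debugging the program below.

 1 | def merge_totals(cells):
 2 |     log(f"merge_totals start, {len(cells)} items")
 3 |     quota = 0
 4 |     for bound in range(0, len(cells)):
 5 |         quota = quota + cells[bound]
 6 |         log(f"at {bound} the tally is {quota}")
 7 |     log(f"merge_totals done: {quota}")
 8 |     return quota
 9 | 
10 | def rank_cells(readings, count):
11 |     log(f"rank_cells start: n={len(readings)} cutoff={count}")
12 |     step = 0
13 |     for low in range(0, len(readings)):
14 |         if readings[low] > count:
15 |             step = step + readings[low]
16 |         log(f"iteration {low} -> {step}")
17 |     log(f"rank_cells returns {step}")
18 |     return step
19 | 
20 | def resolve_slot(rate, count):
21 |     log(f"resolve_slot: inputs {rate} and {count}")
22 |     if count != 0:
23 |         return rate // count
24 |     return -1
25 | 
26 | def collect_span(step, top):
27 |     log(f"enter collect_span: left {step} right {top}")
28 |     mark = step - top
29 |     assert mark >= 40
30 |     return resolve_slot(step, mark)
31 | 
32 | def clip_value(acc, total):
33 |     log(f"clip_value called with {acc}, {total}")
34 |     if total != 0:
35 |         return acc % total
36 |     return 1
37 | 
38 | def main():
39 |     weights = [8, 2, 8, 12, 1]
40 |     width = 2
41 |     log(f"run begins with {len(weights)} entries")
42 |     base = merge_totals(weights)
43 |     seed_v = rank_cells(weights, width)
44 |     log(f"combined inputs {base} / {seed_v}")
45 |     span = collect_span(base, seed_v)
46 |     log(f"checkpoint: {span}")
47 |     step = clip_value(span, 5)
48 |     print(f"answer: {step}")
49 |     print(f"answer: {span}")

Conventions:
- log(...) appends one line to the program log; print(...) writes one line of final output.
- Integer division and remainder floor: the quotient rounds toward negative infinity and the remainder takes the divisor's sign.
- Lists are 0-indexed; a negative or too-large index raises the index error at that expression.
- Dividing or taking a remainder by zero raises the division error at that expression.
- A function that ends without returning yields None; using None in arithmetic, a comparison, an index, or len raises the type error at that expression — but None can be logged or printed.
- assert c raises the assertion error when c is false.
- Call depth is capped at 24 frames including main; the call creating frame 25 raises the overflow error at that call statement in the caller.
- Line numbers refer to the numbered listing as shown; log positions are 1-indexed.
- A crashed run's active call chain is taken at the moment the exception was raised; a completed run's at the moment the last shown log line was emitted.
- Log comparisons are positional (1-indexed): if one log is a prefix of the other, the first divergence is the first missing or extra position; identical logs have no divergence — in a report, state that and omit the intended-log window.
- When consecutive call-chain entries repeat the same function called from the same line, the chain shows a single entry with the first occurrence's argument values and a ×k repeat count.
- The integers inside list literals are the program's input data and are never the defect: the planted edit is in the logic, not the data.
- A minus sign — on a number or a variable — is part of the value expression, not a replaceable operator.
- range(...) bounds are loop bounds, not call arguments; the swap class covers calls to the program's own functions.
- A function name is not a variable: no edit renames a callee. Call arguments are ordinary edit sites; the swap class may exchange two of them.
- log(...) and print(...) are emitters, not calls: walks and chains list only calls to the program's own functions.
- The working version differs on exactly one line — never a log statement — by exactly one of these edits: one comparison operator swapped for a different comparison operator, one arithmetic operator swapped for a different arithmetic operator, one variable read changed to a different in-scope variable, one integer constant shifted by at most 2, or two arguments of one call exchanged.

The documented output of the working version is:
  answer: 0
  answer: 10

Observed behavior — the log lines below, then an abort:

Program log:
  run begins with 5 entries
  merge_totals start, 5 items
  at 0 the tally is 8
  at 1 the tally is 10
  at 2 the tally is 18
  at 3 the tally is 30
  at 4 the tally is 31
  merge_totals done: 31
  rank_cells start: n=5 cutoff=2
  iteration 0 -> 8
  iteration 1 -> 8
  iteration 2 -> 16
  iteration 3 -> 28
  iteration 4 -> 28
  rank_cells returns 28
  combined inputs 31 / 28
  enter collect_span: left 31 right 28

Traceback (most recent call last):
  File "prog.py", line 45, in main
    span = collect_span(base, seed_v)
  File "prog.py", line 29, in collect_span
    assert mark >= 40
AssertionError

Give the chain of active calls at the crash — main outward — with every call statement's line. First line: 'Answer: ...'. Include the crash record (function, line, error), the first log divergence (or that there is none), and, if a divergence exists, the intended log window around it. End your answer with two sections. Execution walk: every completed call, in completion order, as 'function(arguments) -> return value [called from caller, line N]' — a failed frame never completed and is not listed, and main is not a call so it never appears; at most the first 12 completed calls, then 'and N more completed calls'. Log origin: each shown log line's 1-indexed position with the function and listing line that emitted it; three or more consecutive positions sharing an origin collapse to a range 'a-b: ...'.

Answer: main -> collect_span (called at line 45).
Key observation: The faulty run's log stops after 17 lines; the working version's next line would be 'resolve_slot: inputs 31 and 3'.
Crash: collect_span, line 29, AssertionError.
First divergence: position 18 (shown log ended at 17 lines; the working version continues: 'resolve_slot: inputs 31 and 3').
Intended log window:
  16: combined inputs 31 / 28
  17: enter collect_span: left 31 right 28
  18: resolve_slot: inputs 31 and 3
  19: checkpoint: 10
Execution walk:
  merge_totals([8, 2, 8, 12, 1]) -> 31  [called from main, line 42]
  rank_cells([8, 2, 8, 12, 1], 2) -> 28  [called from main, line 43]
Log line origins:
  1 — main, line 41
  2 — merge_totals, line 2
  3-7 — merge_totals, line 6
  8 — merge_totals, line 7
  9 — rank_cells, line 11
  10-14 — rank_cells, line 16
  15 — rank_cells, line 17
  16 — main, line 44
  17 — collect_span, line 27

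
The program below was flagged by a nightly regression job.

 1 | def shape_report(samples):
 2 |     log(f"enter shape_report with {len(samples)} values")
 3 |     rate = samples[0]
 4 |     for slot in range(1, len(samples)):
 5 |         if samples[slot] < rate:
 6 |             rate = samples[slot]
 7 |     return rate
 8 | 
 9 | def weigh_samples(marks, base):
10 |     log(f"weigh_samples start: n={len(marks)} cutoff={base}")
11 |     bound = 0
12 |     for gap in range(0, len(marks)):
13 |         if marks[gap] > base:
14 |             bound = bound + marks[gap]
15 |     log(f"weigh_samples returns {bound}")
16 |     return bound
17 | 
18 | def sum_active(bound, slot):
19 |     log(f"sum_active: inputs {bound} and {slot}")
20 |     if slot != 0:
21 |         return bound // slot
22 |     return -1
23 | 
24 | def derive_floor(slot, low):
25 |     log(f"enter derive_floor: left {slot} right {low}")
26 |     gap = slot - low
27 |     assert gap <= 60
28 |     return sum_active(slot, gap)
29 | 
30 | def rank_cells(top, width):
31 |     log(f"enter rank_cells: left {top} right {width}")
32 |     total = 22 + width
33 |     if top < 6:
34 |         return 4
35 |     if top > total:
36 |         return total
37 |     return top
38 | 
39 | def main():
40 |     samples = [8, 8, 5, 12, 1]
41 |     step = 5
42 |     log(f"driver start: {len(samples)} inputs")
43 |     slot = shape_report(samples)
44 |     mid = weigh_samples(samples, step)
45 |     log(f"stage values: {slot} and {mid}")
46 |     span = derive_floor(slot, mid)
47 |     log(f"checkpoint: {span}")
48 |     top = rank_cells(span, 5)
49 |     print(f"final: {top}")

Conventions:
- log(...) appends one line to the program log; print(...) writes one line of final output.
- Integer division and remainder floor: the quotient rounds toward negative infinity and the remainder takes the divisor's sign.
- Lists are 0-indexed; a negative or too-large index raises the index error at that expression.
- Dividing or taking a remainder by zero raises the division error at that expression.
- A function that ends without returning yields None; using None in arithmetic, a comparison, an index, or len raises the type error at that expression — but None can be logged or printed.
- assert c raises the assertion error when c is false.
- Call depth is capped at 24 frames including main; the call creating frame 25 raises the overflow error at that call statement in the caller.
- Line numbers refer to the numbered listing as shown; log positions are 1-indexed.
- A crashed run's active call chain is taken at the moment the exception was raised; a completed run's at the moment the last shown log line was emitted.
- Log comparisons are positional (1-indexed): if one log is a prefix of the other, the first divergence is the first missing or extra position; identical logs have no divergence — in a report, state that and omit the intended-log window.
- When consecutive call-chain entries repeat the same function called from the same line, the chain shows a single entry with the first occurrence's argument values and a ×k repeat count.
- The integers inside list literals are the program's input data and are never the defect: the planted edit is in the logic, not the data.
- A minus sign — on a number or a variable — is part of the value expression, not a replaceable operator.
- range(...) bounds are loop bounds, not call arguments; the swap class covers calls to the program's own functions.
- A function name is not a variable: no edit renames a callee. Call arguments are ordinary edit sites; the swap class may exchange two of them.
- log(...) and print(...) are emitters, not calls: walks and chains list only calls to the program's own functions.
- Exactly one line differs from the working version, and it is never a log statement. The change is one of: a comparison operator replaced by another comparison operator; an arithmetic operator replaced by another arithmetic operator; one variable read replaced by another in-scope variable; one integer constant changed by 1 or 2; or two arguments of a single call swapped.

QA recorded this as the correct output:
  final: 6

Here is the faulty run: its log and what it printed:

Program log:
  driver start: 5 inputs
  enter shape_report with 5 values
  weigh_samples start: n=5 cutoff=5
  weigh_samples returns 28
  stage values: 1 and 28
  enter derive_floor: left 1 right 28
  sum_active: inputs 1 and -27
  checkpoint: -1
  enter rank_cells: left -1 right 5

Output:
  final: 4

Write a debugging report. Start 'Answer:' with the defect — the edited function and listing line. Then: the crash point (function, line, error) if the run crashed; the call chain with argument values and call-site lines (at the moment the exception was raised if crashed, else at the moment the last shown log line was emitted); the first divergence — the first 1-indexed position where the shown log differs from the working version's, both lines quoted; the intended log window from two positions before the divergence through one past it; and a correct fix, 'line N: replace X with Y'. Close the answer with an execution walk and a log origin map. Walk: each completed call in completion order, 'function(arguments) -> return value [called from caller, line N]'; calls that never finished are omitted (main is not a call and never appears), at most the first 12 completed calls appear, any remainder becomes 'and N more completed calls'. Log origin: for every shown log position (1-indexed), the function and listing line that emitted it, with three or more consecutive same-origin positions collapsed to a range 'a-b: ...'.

Answer: the defect is in rank_cells at line 34.
Key observation: No log line changed; the fault shows up purely in the output.
Call chain: main -> rank_cells(-1, 5) (called at line 48).
First divergence: none (the log streams are identical).
Execution walk:
  shape_report([8, 8, 5, 12, 1]) -> 1  [called from main, line 43]
  weigh_samples([8, 8, 5, 12, 1], 5) -> 28  [called from main, line 44]
  sum_active(1, -27) -> -1  [called from derive_floor, line 28]
  derive_floor(1, 28) -> -1  [called from main, line 46]
  rank_cells(-1, 5) -> 4  [called from main, line 48]
Log origins:
  1 — main, line 42
  2 — shape_report, line 2
  3 — weigh_samples, line 10
  4 — weigh_samples, line 15
  5 — main, line 45
  6 — derive_floor, line 25
  7 — sum_active, line 19
  8 — main, line 47
  9 — rank_cells, line 31
A correct fix: line 34: replace `4` with `6`.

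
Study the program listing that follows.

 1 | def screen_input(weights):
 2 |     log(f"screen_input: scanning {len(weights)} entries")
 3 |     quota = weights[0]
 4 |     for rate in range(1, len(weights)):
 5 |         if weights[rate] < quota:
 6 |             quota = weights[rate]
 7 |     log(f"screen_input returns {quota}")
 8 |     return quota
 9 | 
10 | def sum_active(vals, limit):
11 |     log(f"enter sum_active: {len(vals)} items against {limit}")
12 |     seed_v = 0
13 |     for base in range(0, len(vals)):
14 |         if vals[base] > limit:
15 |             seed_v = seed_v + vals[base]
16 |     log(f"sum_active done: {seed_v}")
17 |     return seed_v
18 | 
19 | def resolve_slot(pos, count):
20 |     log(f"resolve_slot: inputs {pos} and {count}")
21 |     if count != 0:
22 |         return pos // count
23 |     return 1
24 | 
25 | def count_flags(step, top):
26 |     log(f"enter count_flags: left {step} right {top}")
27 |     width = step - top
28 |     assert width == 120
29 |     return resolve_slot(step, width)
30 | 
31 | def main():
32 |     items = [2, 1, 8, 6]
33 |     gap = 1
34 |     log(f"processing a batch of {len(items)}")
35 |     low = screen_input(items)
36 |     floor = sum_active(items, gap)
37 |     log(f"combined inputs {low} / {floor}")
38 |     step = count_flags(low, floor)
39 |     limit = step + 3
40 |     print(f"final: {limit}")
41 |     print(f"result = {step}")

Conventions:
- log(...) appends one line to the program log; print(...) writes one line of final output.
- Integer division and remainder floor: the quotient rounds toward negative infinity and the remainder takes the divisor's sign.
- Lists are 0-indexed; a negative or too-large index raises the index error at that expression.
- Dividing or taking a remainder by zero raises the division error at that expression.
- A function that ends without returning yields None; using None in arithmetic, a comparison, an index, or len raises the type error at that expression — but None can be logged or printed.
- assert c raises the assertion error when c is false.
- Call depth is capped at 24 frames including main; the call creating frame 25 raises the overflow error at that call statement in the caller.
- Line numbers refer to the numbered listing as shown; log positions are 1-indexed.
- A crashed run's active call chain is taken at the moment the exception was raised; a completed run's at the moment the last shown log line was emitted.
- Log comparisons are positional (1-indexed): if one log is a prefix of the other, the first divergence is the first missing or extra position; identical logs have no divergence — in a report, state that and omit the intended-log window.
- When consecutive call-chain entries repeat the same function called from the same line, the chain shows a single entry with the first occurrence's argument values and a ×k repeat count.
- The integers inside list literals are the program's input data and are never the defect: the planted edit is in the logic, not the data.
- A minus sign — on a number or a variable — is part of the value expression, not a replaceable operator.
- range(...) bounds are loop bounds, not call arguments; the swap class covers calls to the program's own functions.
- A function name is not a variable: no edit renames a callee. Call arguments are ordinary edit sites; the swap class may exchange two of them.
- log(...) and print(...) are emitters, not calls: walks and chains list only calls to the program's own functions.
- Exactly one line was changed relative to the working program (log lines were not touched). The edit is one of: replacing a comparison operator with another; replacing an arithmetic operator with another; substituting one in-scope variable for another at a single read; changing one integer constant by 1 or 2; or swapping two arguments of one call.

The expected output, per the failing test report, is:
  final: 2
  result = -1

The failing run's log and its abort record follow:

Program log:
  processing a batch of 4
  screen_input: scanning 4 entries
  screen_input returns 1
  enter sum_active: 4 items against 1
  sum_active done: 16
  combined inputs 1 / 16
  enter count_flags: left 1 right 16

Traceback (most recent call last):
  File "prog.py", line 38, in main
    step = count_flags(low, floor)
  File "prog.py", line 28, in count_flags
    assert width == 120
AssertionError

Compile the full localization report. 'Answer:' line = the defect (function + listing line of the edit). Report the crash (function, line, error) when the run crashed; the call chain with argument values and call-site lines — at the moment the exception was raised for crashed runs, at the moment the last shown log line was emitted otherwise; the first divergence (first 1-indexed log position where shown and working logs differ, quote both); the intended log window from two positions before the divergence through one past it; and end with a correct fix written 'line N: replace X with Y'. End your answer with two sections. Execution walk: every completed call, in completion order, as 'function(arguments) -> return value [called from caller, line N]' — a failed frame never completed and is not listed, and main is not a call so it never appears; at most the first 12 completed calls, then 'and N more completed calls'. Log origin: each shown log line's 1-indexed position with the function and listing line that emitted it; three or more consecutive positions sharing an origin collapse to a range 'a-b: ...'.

Answer: the defect is in count_flags at line 28.
Key fact: A complete run would log 'resolve_slot: inputs 1 and -15' next, but this one stopped at 7 lines.
Crash: count_flags, line 28, AssertionError.
Call chain: main -> count_flags(1, 16) (called at line 38).
First divergence: position 8 — the faulty run's log ends after 7 lines; the working version continues with 'resolve_slot: inputs 1 and -15'.
Intended log window:
  6: combined inputs 1 / 16
  7: enter count_flags: left 1 right 16
  8: resolve_slot: inputs 1 and -15
Execution walk:
  screen_input([2, 1, 8, 6]) -> 1  [called from main, line 35]
  sum_active([2, 1, 8, 6], 1) -> 16  [called from main, line 36]
Log origin:
  1: emitted by main (line 34)
  2: emitted by screen_input (line 2)
  3: emitted by screen_input (line 7)
  4: emitted by sum_active (line 11)
  5: emitted by sum_active (line 16)
  6: emitted by main (line 37)
  7: emitted by count_flags (line 26)
A correct fix: line 28: replace `==` with `<=`.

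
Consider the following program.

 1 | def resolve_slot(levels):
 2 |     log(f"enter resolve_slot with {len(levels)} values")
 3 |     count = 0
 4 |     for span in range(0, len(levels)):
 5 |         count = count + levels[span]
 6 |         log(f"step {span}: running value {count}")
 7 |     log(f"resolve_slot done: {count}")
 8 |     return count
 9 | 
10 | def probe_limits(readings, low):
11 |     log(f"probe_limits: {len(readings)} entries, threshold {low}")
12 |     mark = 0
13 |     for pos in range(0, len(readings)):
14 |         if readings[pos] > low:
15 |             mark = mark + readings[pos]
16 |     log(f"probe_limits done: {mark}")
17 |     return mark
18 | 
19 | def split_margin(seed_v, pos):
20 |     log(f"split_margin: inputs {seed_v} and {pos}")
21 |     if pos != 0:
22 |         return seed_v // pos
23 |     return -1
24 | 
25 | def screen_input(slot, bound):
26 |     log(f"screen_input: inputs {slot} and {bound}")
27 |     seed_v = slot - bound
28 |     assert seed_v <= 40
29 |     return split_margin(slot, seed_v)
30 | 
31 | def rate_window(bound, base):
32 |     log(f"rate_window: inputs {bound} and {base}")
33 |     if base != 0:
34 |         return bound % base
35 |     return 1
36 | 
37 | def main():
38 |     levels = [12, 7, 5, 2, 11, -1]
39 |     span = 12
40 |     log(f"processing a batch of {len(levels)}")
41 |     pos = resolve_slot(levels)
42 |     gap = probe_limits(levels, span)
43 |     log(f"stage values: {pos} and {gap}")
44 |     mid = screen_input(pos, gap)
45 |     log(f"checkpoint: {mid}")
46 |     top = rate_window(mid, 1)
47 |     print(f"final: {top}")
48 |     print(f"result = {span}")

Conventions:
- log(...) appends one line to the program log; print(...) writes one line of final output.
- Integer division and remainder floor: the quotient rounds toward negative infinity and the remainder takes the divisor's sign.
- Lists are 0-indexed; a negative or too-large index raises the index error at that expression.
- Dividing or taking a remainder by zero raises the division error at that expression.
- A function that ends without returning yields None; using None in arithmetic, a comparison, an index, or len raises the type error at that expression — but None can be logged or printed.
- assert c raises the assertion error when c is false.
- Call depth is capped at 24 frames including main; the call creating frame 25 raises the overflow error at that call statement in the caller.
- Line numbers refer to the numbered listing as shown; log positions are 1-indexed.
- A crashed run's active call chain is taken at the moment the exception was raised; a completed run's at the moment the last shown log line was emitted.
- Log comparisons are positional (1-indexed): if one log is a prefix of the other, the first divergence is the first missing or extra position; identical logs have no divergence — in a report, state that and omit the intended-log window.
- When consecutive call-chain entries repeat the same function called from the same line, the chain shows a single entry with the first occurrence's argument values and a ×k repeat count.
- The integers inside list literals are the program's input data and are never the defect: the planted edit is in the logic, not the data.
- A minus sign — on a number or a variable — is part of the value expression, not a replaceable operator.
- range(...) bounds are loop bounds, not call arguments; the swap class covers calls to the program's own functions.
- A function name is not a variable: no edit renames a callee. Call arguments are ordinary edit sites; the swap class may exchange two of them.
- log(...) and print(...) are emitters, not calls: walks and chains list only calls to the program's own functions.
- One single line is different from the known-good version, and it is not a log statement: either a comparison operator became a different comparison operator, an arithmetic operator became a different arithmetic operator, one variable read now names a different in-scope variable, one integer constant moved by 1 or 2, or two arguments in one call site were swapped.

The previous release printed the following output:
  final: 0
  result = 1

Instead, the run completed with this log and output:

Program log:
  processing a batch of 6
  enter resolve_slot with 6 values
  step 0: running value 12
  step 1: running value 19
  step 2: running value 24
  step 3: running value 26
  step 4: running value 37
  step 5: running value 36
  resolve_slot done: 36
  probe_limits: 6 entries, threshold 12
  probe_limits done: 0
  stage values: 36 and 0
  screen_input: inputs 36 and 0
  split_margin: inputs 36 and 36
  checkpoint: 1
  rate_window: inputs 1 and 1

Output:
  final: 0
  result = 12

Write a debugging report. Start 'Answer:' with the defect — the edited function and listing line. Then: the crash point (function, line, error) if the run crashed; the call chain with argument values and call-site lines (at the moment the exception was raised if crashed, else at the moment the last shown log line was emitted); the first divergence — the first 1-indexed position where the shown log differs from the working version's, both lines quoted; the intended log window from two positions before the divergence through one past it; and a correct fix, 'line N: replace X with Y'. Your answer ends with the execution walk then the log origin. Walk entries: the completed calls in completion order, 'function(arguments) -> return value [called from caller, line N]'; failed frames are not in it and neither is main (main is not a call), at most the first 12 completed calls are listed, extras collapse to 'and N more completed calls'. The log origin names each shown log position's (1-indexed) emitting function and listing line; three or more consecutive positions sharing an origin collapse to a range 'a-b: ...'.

Answer: the defect is in main at line 48.
The tell: Log streams are identical — the defect surfaces only in the printed output.
Call chain: main -> rate_window(1, 1) (called at line 46).
First divergence: none; the two logs match at every position.
Execution walk:
  resolve_slot([12, 7, 5, 2, 11, -1]) -> 36  [called from main, line 41]
  probe_limits([12, 7, 5, 2, 11, -1], 12) -> 0  [called from main, line 42]
  split_margin(36, 36) -> 1  [called from screen_input, line 29]
  screen_input(36, 0) -> 1  [called from main, line 44]
  rate_window(1, 1) -> 0  [called from main, line 46]
Log line origins:
  1: from main, line 40
  2: from resolve_slot, line 2
  3-8: from resolve_slot, line 6
  9: from resolve_slot, line 7
  10: from probe_limits, line 11
  11: from probe_limits, line 16
  12: from main, line 43
  13: from screen_input, line 26
  14: from split_margin, line 20
  15: from main, line 45
  16: from rate_window, line 32
A correct fix: line 48: replace `span` with `mid`.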